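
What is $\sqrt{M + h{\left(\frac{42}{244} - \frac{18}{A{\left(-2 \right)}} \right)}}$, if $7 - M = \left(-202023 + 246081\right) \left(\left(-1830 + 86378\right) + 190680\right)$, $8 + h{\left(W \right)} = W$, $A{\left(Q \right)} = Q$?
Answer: $\frac{i \sqrt{180483312792382}}{122} \approx 1.1012 \cdot 10^{5} i$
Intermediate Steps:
$h{\left(W \right)} = -8 + W$
$M = -12125995217$ ($M = 7 - \left(-202023 + 246081\right) \left(\left(-1830 + 86378\right) + 190680\right) = 7 - 44058 \left(84548 + 190680\right) = 7 - 44058 \cdot 275228 = 7 - 12125995224 = -12125995217$)
$\sqrt{M + h{\left(\frac{42}{244} - \frac{18}{A{\left(-2 \right)}} \right)}} = \sqrt{-12125995217 + \left(-8 + \left(\frac{42}{244} - \frac{18}{-2}\right)\right)} = \sqrt{-12125995217 + \left(-8 + \left(42 \cdot \frac{1}{244} - -9\right)\right)} = \sqrt{-12125995217 + \left(-8 + \left(\frac{21}{122} + 9\right)\right)} = \sqrt{-12125995217 + \left(-8 + \frac{1119}{122}\right)} = \sqrt{-12125995217 + \frac{143}{122}} = \sqrt{- \frac{1479371416331}{122}} = \frac{i \sqrt{180483312792382}}{122}$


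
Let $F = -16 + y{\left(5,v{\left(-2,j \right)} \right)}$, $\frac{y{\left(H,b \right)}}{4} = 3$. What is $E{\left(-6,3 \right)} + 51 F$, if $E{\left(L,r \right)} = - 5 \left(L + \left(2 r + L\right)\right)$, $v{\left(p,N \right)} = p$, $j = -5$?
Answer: $-174$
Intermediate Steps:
$y{\left(H,b \right)} = 12$ ($y{\left(H,b \right)} = 4 \cdot 3 = 12$)
$F = -4$ ($F = -16 + 12 = -4$)
$E{\left(L,r \right)} = - 10 L - 10 r$ ($E{\left(L,r \right)} = - 5 \left(L + \left(L + 2 r\right)\right) = - 5 \left(2 L + 2 r\right) = - 10 L - 10 r$)
$E{\left(-6,3 \right)} + 51 F = \left(\left(-10\right) \left(-6\right) - 30\right) + 51 \left(-4\right) = \left(60 - 30\right) - 204 = 30 - 204 = -174$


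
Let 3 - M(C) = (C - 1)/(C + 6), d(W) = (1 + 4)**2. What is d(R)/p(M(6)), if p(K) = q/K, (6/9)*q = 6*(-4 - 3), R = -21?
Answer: -775/756 ≈ -1.0251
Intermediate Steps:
d(W) = 25 (d(W) = 5**2 = 25)
q = -63 (q = 3*(6*(-4 - 3))/2 = 3*(6*(-7))/2 = (3/2)*(-42) = -63)
M(C) = 3 - (-1 + C)/(6 + C) (M(C) = 3 - (C - 1)/(C + 6) = 3 - (-1 + C)/(6 + C))
p(K) = -63/K
d(R)/p(M(6)) = 25/((-63*(6 + 6)/(19 + 2*6))) = 25/((-63*12/(19 + 12))) = 25/((-63/((1/12)*31))) = 25/((-63/31/12)) = 25/((-63*12/31)) = 25/(-756/31) = 25*(-31/756) = -775/756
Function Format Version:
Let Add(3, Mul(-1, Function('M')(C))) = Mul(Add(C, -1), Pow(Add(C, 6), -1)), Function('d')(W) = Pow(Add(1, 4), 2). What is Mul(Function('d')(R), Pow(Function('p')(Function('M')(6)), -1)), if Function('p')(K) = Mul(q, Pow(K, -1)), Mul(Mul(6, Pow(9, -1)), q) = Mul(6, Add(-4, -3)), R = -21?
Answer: Rational(-775, 756) ≈ -1.0251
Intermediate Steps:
Function('d')(W) = 25 (Function('d')(W) = Pow(5, 2) = 25)
q = -63 (q = Mul(Rational(3, 2), Mul(6, Add(-4, -3))) = Mul(Rational(3, 2), Mul(6, -7)) = Mul(Rational(3, 2), -42) = -63)
Function('M')(C) = Add(3, Mul(-1, Pow(Add(6, C), -1), Add(-1, C))) (Function('M')(C) = Add(3, Mul(-1, Mul(Add(C, -1), Pow(Add(C, 6), -1)))) = Add(3, Mul(-1, Mul(Add(-1, C), Pow(Add(6, C), -1)))) = Add(3, Mul(-1, Mul(Pow(Add(6, C), -1), Add(-1, C)))) = Add(3, Mul(-1, Pow(Add(6, C), -1), Add(-1, C))))
Function('p')(K) = Mul(-63, Pow(K, -1))
Mul(Function('d')(R), Pow(Function('p')(Function('M')(6)), -1)) = Mul(25, Pow(Mul(-63, Pow(Mul(Pow(Add(6, 6), -1), Add(19, Mul(2, 6))), -1)), -1)) = Mul(25, Pow(Mul(-63, Pow(Mul(Pow(12, -1), Add(19, 12)), -1)), -1)) = Mul(25, Pow(Mul(-63, Pow(Mul(Rational(1, 12), 31), -1)), -1)) = Mul(25, Pow(Mul(-63, Pow(Rational(31, 12), -1)), -1)) = Mul(25, Pow(Mul(-63, Rational(12, 31)), -1)) = Mul(25, Pow(Rational(-756, 31), -1)) = Mul(25, Rational(-31, 756)) = Rational(-775, 756)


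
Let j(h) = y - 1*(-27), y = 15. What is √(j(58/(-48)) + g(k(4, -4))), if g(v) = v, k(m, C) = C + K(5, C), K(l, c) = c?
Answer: √34 ≈ 5.8309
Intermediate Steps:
j(h) = 42 (j(h) = 15 - 1*(-27) = 15 + 27 = 42)
k(m, C) = 2*C (k(m, C) = C + C = 2*C)
√(j(58/(-48)) + g(k(4, -4))) = √(42 + 2*(-4)) = √(42 - 8) = √34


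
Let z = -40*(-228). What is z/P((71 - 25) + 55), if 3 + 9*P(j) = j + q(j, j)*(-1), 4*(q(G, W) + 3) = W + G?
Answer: 164160/101 ≈ 1625.3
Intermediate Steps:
z = 9120
q(G, W) = -3 + G/4 + W/4 (q(G, W) = -3 + (W + G)/4 = -3 + (G + W)/4 = -3 + (G/4 + W/4) = -3 + G/4 + W/4)
P(j) = j/18 (P(j) = -1/3 + (j + (-3 + j/4 + j/4)*(-1))/9 = -1/3 + (j + (-3 + j/2)*(-1))/9 = -1/3 + (j + (3 - j/2))/9 = -1/3 + (3 + j/2)/9 = -1/3 + (1/3 + j/18) = j/18)
z/P((71 - 25) + 55) = 9120/((((71 - 25) + 55)/18)) = 9120/(((46 + 55)/18)) = 9120/(((1/18)*101)) = 9120/(101/18) = 9120*(18/101) = 164160/101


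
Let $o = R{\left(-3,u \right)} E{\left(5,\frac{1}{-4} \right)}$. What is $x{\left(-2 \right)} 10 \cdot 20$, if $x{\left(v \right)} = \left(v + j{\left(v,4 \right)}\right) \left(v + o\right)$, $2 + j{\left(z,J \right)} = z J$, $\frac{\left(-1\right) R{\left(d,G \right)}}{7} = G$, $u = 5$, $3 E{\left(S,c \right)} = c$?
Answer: $-2200$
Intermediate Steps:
$E{\left(S,c \right)} = \frac{c}{3}$
$R{\left(d,G \right)} = - 7 G$
$j{\left(z,J \right)} = -2 + J z$ ($j{\left(z,J \right)} = -2 + z J = -2 + J z$)
$o = \frac{35}{12}$ ($o = \left(-7\right) 5 \frac{1}{3 \left(-4\right)} = - 35 \cdot \frac{1}{3} \left(- \frac{1}{4}\right) = \left(-35\right) \left(- \frac{1}{12}\right) = \frac{35}{12} \approx 2.9167$)
$x{\left(v \right)} = \left(-2 + 5 v\right) \left(\frac{35}{12} + v\right)$ ($x{\left(v \right)} = \left(v + \left(-2 + 4 v\right)\right) \left(v + \frac{35}{12}\right) = \left(-2 + 5 v\right) \left(\frac{35}{12} + v\right)$)
$x{\left(-2 \right)} 10 \cdot 20 = \left(- \frac{35}{6} + 5 \left(-2\right)^{2} + \frac{151}{12} \left(-2\right)\right) 10 \cdot 20 = \left(- \frac{35}{6} + 5 \cdot 4 - \frac{151}{6}\right) 10 \cdot 20 = \left(- \frac{35}{6} + 20 - \frac{151}{6}\right) 10 \cdot 20 = \left(-11\right) 10 \cdot 20 = \left(-110\right) 20 = -2200$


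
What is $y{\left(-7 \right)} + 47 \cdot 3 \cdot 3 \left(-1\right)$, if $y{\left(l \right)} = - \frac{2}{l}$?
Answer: $- \frac{2959}{7} \approx -422.71$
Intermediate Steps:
$y{\left(-7 \right)} + 47 \cdot 3 \cdot 3 \left(-1\right) = - \frac{2}{-7} + 47 \cdot 3 \cdot 3 \left(-1\right) = \left(-2\right) \left(- \frac{1}{7}\right) + 47 \cdot 9 \left(-1\right) = \frac{2}{7} + 47 \left(-9\right) = \frac{2}{7} - 423 = - \frac{2959}{7}$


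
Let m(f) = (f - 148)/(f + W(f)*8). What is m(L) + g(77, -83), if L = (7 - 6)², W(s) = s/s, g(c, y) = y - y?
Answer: -49/3 ≈ -16.333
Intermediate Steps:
g(c, y) = 0
W(s) = 1
L = 1 (L = 1² = 1)
m(f) = (-148 + f)/(8 + f) (m(f) = (f - 148)/(f + 1*8) = (-148 + f)/(f + 8) = (-148 + f)/(8 + f))
m(L) + g(77, -83) = (-148 + 1)/(8 + 1) + 0 = -147/9 + 0 = (⅑)*(-147) + 0 = -49/3 + 0 = -49/3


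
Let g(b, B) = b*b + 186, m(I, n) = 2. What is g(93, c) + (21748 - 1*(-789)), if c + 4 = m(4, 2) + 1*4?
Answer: 31372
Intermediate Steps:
c = 2 (c = -4 + (2 + 1*4) = -4 + (2 + 4) = -4 + 6 = 2)
g(b, B) = 186 + b² (g(b, B) = b² + 186 = 186 + b²)
g(93, c) + (21748 - 1*(-789)) = (186 + 93²) + (21748 - 1*(-789)) = (186 + 8649) + (21748 + 789) = 8835 + 22537 = 31372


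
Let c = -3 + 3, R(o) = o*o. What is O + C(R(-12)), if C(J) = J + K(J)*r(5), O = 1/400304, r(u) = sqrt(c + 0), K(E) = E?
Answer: 57643777/400304 ≈ 144.00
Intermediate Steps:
R(o) = o**2
c = 0
r(u) = 0 (r(u) = sqrt(0 + 0) = sqrt(0) = 0)
O = 1/400304 ≈ 2.4981e-6
C(J) = J (C(J) = J + J*0 = J + 0 = J)
O + C(R(-12)) = 1/400304 + (-12)**2 = 1/400304 + 144 = 57643777/400304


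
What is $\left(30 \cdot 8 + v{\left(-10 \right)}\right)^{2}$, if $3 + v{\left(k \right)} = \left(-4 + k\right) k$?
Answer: $142129$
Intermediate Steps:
$v{\left(k \right)} = -3 + k \left(-4 + k\right)$ ($v{\left(k \right)} = -3 + \left(-4 + k\right) k = -3 + k \left(-4 + k\right)$)
$\left(30 \cdot 8 + v{\left(-10 \right)}\right)^{2} = \left(30 \cdot 8 - \left(-37 - 100\right)\right)^{2} = \left(240 + \left(-3 + 100 + 40\right)\right)^{2} = \left(240 + 137\right)^{2} = 377^{2} = 142129$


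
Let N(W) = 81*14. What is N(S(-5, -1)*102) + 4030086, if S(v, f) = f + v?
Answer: 4031220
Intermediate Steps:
N(W) = 1134
N(S(-5, -1)*102) + 4030086 = 1134 + 4030086 = 4031220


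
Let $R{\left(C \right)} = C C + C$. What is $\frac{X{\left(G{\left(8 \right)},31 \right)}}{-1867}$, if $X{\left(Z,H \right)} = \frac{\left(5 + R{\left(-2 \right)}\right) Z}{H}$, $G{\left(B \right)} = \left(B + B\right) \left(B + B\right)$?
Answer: $- \frac{1792}{57877} \approx -0.030962$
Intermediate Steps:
$R{\left(C \right)} = C + C^{2}$ ($R{\left(C \right)} = C^{2} + C = C + C^{2}$)
$G{\left(B \right)} = 4 B^{2}$ ($G{\left(B \right)} = 2 B 2 B = 4 B^{2}$)
$X{\left(Z,H \right)} = \frac{7 Z}{H}$ ($X{\left(Z,H \right)} = \frac{\left(5 - 2 \left(1 - 2\right)\right) Z}{H} = \frac{\left(5 - -2\right) Z}{H} = \frac{\left(5 + 2\right) Z}{H} = \frac{7 Z}{H}$)
$\frac{X{\left(G{\left(8 \right)},31 \right)}}{-1867} = \frac{7 \cdot 4 \cdot 8^{2} \cdot \frac{1}{31}}{-1867} = 7 \cdot 4 \cdot 64 \cdot \frac{1}{31} \left(- \frac{1}{1867}\right) = 7 \cdot 256 \cdot \frac{1}{31} \left(- \frac{1}{1867}\right) = \frac{1792}{31} \left(- \frac{1}{1867}\right) = - \frac{1792}{57877}$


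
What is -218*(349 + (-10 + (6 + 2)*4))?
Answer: -80878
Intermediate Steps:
-218*(349 + (-10 + (6 + 2)*4)) = -218*(349 + (-10 + 8*4)) = -218*(349 + (-10 + 32)) = -218*(349 + 22) = -218*371 = -80878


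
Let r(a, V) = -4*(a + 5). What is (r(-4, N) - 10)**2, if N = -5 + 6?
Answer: 196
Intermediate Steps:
N = 1
r(a, V) = -20 - 4*a (r(a, V) = -4*(5 + a) = -20 - 4*a)
(r(-4, N) - 10)**2 = ((-20 - 4*(-4)) - 10)**2 = ((-20 + 16) - 10)**2 = (-4 - 10)**2 = (-14)**2 = 196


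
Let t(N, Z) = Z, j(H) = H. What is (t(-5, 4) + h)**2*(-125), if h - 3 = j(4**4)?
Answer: -8646125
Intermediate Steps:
h = 259 (h = 3 + 4**4 = 3 + 256 = 259)
(t(-5, 4) + h)**2*(-125) = (4 + 259)**2*(-125) = 263**2*(-125) = 69169*(-125) = -8646125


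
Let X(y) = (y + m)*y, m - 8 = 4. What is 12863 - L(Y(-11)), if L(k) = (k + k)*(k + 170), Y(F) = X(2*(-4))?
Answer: 21695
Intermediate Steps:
m = 12 (m = 8 + 4 = 12)
X(y) = y*(12 + y) (X(y) = (y + 12)*y = (12 + y)*y = y*(12 + y))
Y(F) = -32 (Y(F) = (2*(-4))*(12 + 2*(-4)) = -8*(12 - 8) = -8*4 = -32)
L(k) = 2*k*(170 + k) (L(k) = (2*k)*(170 + k) = 2*k*(170 + k))
12863 - L(Y(-11)) = 12863 - 2*(-32)*(170 - 32) = 12863 - 2*(-32)*138 = 12863 - 1*(-8832) = 12863 + 8832 = 21695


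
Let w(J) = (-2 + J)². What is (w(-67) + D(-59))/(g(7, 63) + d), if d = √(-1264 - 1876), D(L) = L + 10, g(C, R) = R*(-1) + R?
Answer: -2356*I*√785/785 ≈ -84.089*I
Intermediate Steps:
g(C, R) = 0 (g(C, R) = -R + R = 0)
D(L) = 10 + L
d = 2*I*√785 (d = √(-3140) = 2*I*√785 ≈ 56.036*I)
(w(-67) + D(-59))/(g(7, 63) + d) = ((-2 - 67)² + (10 - 59))/(0 + 2*I*√785) = ((-69)² - 49)/((2*I*√785)) = (4761 - 49)*(-I*√785/1570) = 4712*(-I*√785/1570) = -2356*I*√785/785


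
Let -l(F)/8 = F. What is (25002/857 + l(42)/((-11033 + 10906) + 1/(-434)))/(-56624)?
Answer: -250509401/445791154232 ≈ -0.00056194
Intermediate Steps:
l(F) = -8*F
(25002/857 + l(42)/((-11033 + 10906) + 1/(-434)))/(-56624) = (25002/857 + (-8*42)/((-11033 + 10906) + 1/(-434)))/(-56624) = (25002*(1/857) - 336/(-127 - 1/434))*(-1/56624) = (25002/857 - 336/(-55119/434))*(-1/56624) = (25002/857 - 336*(-434/55119))*(-1/56624) = (25002/857 + 48608/18373)*(-1/56624) = (501018802/15745661)*(-1/56624) = -250509401/445791154232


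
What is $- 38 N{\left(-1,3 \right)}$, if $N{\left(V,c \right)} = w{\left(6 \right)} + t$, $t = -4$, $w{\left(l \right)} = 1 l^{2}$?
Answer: $-1216$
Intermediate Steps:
$w{\left(l \right)} = l^{2}$
$N{\left(V,c \right)} = 32$ ($N{\left(V,c \right)} = 6^{2} - 4 = 36 - 4 = 32$)
$- 38 N{\left(-1,3 \right)} = \left(-38\right) 32 = -1216$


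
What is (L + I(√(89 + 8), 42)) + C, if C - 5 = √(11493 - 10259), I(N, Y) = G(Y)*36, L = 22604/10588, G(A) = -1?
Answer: -76406/2647 + √1234 ≈ 6.2632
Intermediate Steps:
L = 5651/2647 (L = 22604*(1/10588) = 5651/2647 ≈ 2.1349)
I(N, Y) = -36 (I(N, Y) = -1*36 = -36)
C = 5 + √1234 (C = 5 + √(11493 - 10259) = 5 + √1234 ≈ 40.128)
(L + I(√(89 + 8), 42)) + C = (5651/2647 - 36) + (5 + √1234) = -89641/2647 + (5 + √1234) = -76406/2647 + √1234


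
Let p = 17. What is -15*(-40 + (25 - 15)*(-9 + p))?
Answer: -600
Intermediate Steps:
-15*(-40 + (25 - 15)*(-9 + p)) = -15*(-40 + (25 - 15)*(-9 + 17)) = -15*(-40 + 10*8) = -15*(-40 + 80) = -15*40 = -600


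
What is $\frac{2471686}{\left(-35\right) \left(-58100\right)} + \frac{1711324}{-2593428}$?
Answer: $\frac{52324327243}{94173854250} \approx 0.55561$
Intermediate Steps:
$\frac{2471686}{\left(-35\right) \left(-58100\right)} + \frac{1711324}{-2593428} = \frac{2471686}{2033500} + 1711324 \left(- \frac{1}{2593428}\right) = 2471686 \cdot \frac{1}{2033500} - \frac{427831}{648357} = \frac{176549}{145250} - \frac{427831}{648357} = \frac{52324327243}{94173854250}$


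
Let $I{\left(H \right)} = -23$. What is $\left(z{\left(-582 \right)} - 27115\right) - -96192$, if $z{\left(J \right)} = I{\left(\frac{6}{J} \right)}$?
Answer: $69054$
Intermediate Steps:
$z{\left(J \right)} = -23$
$\left(z{\left(-582 \right)} - 27115\right) - -96192 = \left(-23 - 27115\right) - -96192 = -27138 + 96192 = 69054$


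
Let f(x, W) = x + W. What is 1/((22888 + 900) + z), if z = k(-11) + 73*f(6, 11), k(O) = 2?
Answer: 1/25031 ≈ 3.9950e-5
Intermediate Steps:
f(x, W) = W + x
z = 1243 (z = 2 + 73*(11 + 6) = 2 + 73*17 = 2 + 1241 = 1243)
1/((22888 + 900) + z) = 1/((22888 + 900) + 1243) = 1/(23788 + 1243) = 1/25031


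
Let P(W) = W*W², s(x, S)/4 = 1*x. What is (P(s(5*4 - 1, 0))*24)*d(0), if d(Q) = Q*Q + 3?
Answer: 31606272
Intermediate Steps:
d(Q) = 3 + Q² (d(Q) = Q² + 3 = 3 + Q²)
s(x, S) = 4*x (s(x, S) = 4*(1*x) = 4*x)
P(W) = W³
(P(s(5*4 - 1, 0))*24)*d(0) = ((4*(5*4 - 1))³*24)*(3 + 0²) = ((4*(20 - 1))³*24)*(3 + 0) = ((4*19)³*24)*3 = (76³*24)*3 = (438976*24)*3 = 10535424*3 = 31606272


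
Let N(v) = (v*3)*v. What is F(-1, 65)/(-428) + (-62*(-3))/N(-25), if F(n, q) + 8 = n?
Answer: 32161/267500 ≈ 0.12023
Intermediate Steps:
N(v) = 3*v² (N(v) = (3*v)*v = 3*v²)
F(n, q) = -8 + n
F(-1, 65)/(-428) + (-62*(-3))/N(-25) = (-8 - 1)/(-428) + (-62*(-3))/((3*(-25)²)) = -9*(-1/428) + 186/((3*625)) = 9/428 + 186/1875 = 9/428 + 186*(1/1875) = 9/428 + 62/625 = 32161/267500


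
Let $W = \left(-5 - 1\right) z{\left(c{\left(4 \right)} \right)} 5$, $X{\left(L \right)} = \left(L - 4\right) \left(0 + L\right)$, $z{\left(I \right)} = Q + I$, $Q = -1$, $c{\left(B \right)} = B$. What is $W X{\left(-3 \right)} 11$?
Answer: $-20790$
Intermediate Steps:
$z{\left(I \right)} = -1 + I$
$X{\left(L \right)} = L \left(-4 + L\right)$ ($X{\left(L \right)} = \left(-4 + L\right) L = L \left(-4 + L\right)$)
$W = -90$ ($W = \left(-5 - 1\right) \left(-1 + 4\right) 5 = \left(-5 - 1\right) 3 \cdot 5 = \left(-6\right) 3 \cdot 5 = \left(-18\right) 5 = -90$)
$W X{\left(-3 \right)} 11 = - 90 \left(- 3 \left(-4 - 3\right)\right) 11 = - 90 \left(\left(-3\right) \left(-7\right)\right) 11 = \left(-90\right) 21 \cdot 11 = \left(-1890\right) 11 = -20790$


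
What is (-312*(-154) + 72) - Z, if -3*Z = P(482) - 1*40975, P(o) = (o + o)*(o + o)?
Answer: 344227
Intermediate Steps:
P(o) = 4*o² (P(o) = (2*o)*(2*o) = 4*o²)
Z = -296107 (Z = -(4*482² - 1*40975)/3 = -(4*232324 - 40975)/3 = -(929296 - 40975)/3 = -⅓*888321 = -296107)
(-312*(-154) + 72) - Z = (-312*(-154) + 72) - 1*(-296107) = (48048 + 72) + 296107 = 48120 + 296107 = 344227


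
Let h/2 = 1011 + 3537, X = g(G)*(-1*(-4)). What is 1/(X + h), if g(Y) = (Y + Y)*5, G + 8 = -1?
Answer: 1/8736 ≈ 0.00011447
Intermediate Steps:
G = -9 (G = -8 - 1 = -9)
g(Y) = 10*Y (g(Y) = (2*Y)*5 = 10*Y)
X = -360 (X = (10*(-9))*(-1*(-4)) = -90*4 = -360)
h = 9096 (h = 2*(1011 + 3537) = 2*4548 = 9096)
1/(X + h) = 1/(-360 + 9096) = 1/8736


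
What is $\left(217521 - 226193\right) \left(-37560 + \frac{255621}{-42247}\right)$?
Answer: $\frac{13762923104352}{42247} \approx 3.2577 \cdot 10^{8}$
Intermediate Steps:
$\left(217521 - 226193\right) \left(-37560 + \frac{255621}{-42247}\right) = - 8672 \left(-37560 + 255621 \left(- \frac{1}{42247}\right)\right) = - 8672 \left(-37560 - \frac{255621}{42247}\right) = \left(-8672\right) \left(- \frac{1587052941}{42247}\right) = \frac{13762923104352}{42247}$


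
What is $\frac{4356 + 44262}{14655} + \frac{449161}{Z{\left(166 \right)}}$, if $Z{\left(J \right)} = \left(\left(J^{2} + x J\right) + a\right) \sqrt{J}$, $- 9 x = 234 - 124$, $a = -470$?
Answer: $\frac{16206}{4885} + \frac{4042449 \sqrt{166}}{37435324} \approx 4.7088$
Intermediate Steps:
$x = - \frac{110}{9}$ ($x = - \frac{234 - 124}{9} = \left(- \frac{1}{9}\right) 110 = - \frac{110}{9} \approx -12.222$)
$Z{\left(J \right)} = \sqrt{J} \left(-470 + J^{2} - \frac{110 J}{9}\right)$ ($Z{\left(J \right)} = \left(\left(J^{2} - \frac{110 J}{9}\right) - 470\right) \sqrt{J} = \left(-470 + J^{2} - \frac{110 J}{9}\right) \sqrt{J} = \sqrt{J} \left(-470 + J^{2} - \frac{110 J}{9}\right)$)
$\frac{4356 + 44262}{14655} + \frac{449161}{Z{\left(166 \right)}} = \frac{4356 + 44262}{14655} + \frac{449161}{\sqrt{166} \left(-470 + 166^{2} - \frac{18260}{9}\right)} = 48618 \cdot \frac{1}{14655} + \frac{449161}{\sqrt{166} \left(-470 + 27556 - \frac{18260}{9}\right)} = \frac{16206}{4885} + \frac{449161}{\sqrt{166} \cdot \frac{225514}{9}} = \frac{16206}{4885} + \frac{449161}{\frac{225514}{9} \sqrt{166}} = \frac{16206}{4885} + 449161 \frac{9 \sqrt{166}}{37435324} = \frac{16206}{4885} + \frac{4042449 \sqrt{166}}{37435324}$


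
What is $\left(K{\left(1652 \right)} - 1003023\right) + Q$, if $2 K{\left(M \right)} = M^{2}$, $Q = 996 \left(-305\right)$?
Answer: $57749$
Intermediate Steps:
$Q = -303780$
$K{\left(M \right)} = \frac{M^{2}}{2}$
$\left(K{\left(1652 \right)} - 1003023\right) + Q = \left(\frac{1652^{2}}{2} - 1003023\right) - 303780 = \left(\frac{1}{2} \cdot 2729104 - 1003023\right) - 303780 = \left(1364552 - 1003023\right) - 303780 = 361529 - 303780 = 57749$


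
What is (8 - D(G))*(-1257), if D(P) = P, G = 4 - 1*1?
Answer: -6285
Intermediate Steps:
G = 3 (G = 4 - 1 = 3)
(8 - D(G))*(-1257) = (8 - 1*3)*(-1257) = (8 - 3)*(-1257) = 5*(-1257) = -6285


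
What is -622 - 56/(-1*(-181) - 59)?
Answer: -37970/61 ≈ -622.46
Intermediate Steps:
-622 - 56/(-1*(-181) - 59) = -622 - 56/(181 - 59) = -622 - 56/122 = -622 + (1/122)*(-56) = -622 - 28/61 = -37970/61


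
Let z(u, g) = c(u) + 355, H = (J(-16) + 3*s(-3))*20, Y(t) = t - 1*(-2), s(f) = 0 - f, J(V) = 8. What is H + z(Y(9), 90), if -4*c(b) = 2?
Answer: 1389/2 ≈ 694.50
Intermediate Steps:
s(f) = -f
Y(t) = 2 + t (Y(t) = t + 2 = 2 + t)
c(b) = -½ (c(b) = -¼*2 = -½)
H = 340 (H = (8 + 3*(-1*(-3)))*20 = (8 + 3*3)*20 = (8 + 9)*20 = 17*20 = 340)
z(u, g) = 709/2 (z(u, g) = -½ + 355 = 709/2)
H + z(Y(9), 90) = 340 + 709/2 = 1389/2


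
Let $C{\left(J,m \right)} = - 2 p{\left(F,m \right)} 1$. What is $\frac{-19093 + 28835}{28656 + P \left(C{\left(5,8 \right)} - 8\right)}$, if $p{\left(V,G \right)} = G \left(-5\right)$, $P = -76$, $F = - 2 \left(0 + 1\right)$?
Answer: $\frac{4871}{11592} \approx 0.4202$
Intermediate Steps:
$F = -2$ ($F = \left(-2\right) 1 = -2$)
$p{\left(V,G \right)} = - 5 G$
$C{\left(J,m \right)} = 10 m$ ($C{\left(J,m \right)} = - 2 \left(- 5 m\right) 1 = 10 m 1 = 10 m$)
$\frac{-19093 + 28835}{28656 + P \left(C{\left(5,8 \right)} - 8\right)} = \frac{-19093 + 28835}{28656 - 76 \left(10 \cdot 8 - 8\right)} = \frac{9742}{28656 - 76 \left(80 - 8\right)} = \frac{9742}{28656 - 5472} = \frac{9742}{23184} = 9742 \cdot \frac{1}{23184} = \frac{4871}{11592}$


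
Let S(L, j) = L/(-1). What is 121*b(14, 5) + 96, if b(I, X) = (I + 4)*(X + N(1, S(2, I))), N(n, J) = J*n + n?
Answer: 8808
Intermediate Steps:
S(L, j) = -L (S(L, j) = L*(-1) = -L)
N(n, J) = n + J*n
b(I, X) = (-1 + X)*(4 + I) (b(I, X) = (I + 4)*(X + 1*(1 - 1*2)) = (4 + I)*(X + 1*(1 - 2)) = (4 + I)*(X + 1*(-1)) = (4 + I)*(X - 1) = (4 + I)*(-1 + X) = (-1 + X)*(4 + I))
121*b(14, 5) + 96 = 121*(-4 - 1*14 + 4*5 + 14*5) + 96 = 121*(-4 - 14 + 20 + 70) + 96 = 121*72 + 96 = 8712 + 96 = 8808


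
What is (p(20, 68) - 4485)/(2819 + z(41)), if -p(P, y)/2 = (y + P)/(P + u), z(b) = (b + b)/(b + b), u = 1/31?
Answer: -2790641/1751220 ≈ -1.5935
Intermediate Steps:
u = 1/31 ≈ 0.032258
z(b) = 1 (z(b) = (2*b)/((2*b)) = (2*b)*(1/(2*b)) = 1)
p(P, y) = -2*(P + y)/(1/31 + P) (p(P, y) = -2*(y + P)/(P + 1/31) = -2*(P + y)/(1/31 + P))
(p(20, 68) - 4485)/(2819 + z(41)) = (62*(-1*20 - 1*68)/(1 + 31*20) - 4485)/(2819 + 1) = (62*(-20 - 68)/(1 + 620) - 4485)/2820 = (62*(-88)/621 - 4485)*(1/2820) = (62*(1/621)*(-88) - 4485)*(1/2820) = (-5456/621 - 4485)*(1/2820) = -2790641/621*1/2820 = -2790641/1751220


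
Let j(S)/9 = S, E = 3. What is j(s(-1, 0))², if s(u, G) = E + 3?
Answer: 2916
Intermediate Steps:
s(u, G) = 6 (s(u, G) = 3 + 3 = 6)
j(S) = 9*S
j(s(-1, 0))² = (9*6)² = 54² = 2916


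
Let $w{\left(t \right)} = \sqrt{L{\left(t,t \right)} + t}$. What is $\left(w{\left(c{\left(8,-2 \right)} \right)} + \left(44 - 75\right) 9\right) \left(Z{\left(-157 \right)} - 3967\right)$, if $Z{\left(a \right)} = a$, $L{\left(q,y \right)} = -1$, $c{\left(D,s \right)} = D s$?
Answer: $1150596 - 4124 i \sqrt{17} \approx 1.1506 \cdot 10^{6} - 17004.0 i$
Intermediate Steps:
$w{\left(t \right)} = \sqrt{-1 + t}$
$\left(w{\left(c{\left(8,-2 \right)} \right)} + \left(44 - 75\right) 9\right) \left(Z{\left(-157 \right)} - 3967\right) = \left(\sqrt{-1 + 8 \left(-2\right)} + \left(44 - 75\right) 9\right) \left(-157 - 3967\right) = \left(\sqrt{-1 - 16} - 279\right) \left(-4124\right) = \left(\sqrt{-17} - 279\right) \left(-4124\right) = \left(i \sqrt{17} - 279\right) \left(-4124\right) = \left(-279 + i \sqrt{17}\right) \left(-4124\right) = 1150596 - 4124 i \sqrt{17}$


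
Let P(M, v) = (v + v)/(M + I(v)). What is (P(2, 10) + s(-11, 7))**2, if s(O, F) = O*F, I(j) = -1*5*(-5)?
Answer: 4239481/729 ≈ 5815.5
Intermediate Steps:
I(j) = 25 (I(j) = -5*(-5) = 25)
s(O, F) = F*O
P(M, v) = 2*v/(25 + M) (P(M, v) = (v + v)/(M + 25) = (2*v)/(25 + M) = 2*v/(25 + M))
(P(2, 10) + s(-11, 7))**2 = (2*10/(25 + 2) + 7*(-11))**2 = (2*10/27 - 77)**2 = (2*10*(1/27) - 77)**2 = (20/27 - 77)**2 = (-2059/27)**2 = 4239481/729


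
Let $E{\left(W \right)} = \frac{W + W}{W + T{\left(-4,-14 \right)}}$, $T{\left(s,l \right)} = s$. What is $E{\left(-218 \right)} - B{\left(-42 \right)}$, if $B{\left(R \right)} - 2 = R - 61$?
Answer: $\frac{11429}{111} \approx 102.96$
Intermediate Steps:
$B{\left(R \right)} = -59 + R$ ($B{\left(R \right)} = 2 + \left(R - 61\right) = 2 + \left(-61 + R\right) = -59 + R$)
$E{\left(W \right)} = \frac{2 W}{-4 + W}$ ($E{\left(W \right)} = \frac{W + W}{W - 4} = \frac{2 W}{-4 + W}$)
$E{\left(-218 \right)} - B{\left(-42 \right)} = 2 \left(-218\right) \frac{1}{-4 - 218} - \left(-59 - 42\right) = 2 \left(-218\right) \frac{1}{-222} - -101 = 2 \left(-218\right) \left(- \frac{1}{222}\right) + 101 = \frac{218}{111} + 101 = \frac{11429}{111}$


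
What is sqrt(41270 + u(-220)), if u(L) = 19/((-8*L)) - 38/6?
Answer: sqrt(71897831610)/1320 ≈ 203.13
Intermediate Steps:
u(L) = -19/3 - 19/(8*L) (u(L) = 19*(-1/(8*L)) - 38*1/6 = -19/(8*L) - 19/3 = -19/3 - 19/(8*L))
sqrt(41270 + u(-220)) = sqrt(41270 + (19/24)*(-3 - 8*(-220))/(-220)) = sqrt(41270 + (19/24)*(-1/220)*(-3 + 1760)) = sqrt(41270 + (19/24)*(-1/220)*1757) = sqrt(41270 - 33383/5280) = sqrt(217872217/5280) = sqrt(71897831610)/1320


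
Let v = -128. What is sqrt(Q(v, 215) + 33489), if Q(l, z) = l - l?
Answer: 183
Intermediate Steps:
Q(l, z) = 0
sqrt(Q(v, 215) + 33489) = sqrt(0 + 33489) = sqrt(33489) = 183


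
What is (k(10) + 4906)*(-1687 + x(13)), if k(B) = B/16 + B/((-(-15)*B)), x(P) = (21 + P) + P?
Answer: -24140923/3 ≈ -8.0470e+6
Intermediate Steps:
x(P) = 21 + 2*P
k(B) = 1/15 + B/16 (k(B) = B*(1/16) + B/((15*B)) = B/16 + B*(1/(15*B)) = B/16 + 1/15 = 1/15 + B/16)
(k(10) + 4906)*(-1687 + x(13)) = ((1/15 + (1/16)*10) + 4906)*(-1687 + (21 + 2*13)) = ((1/15 + 5/8) + 4906)*(-1687 + (21 + 26)) = (83/120 + 4906)*(-1687 + 47) = (588803/120)*(-1640) = -24140923/3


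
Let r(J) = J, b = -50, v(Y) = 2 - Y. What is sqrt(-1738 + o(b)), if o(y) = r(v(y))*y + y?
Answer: 2*I*sqrt(1097) ≈ 66.242*I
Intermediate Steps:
o(y) = y + y*(2 - y) (o(y) = (2 - y)*y + y = y*(2 - y) + y = y + y*(2 - y))
sqrt(-1738 + o(b)) = sqrt(-1738 - 50*(3 - 1*(-50))) = sqrt(-1738 - 50*(3 + 50)) = sqrt(-1738 - 50*53) = sqrt(-1738 - 2650) = sqrt(-4388) = 2*I*sqrt(1097)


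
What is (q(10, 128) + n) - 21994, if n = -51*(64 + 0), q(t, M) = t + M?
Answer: -25120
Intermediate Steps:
q(t, M) = M + t
n = -3264 (n = -51*64 = -3264)
(q(10, 128) + n) - 21994 = ((128 + 10) - 3264) - 21994 = (138 - 3264) - 21994 = -3126 - 21994 = -25120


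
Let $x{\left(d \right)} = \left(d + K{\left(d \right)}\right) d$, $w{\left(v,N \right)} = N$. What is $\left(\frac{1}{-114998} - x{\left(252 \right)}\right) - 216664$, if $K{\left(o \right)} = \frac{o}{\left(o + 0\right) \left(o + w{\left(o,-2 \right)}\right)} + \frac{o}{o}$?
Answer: $- \frac{4030981884873}{14374750} \approx -2.8042 \cdot 10^{5}$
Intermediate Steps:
$K{\left(o \right)} = 1 + \frac{1}{-2 + o}$ ($K{\left(o \right)} = \frac{o}{\left(o + 0\right) \left(o - 2\right)} + \frac{o}{o} = \frac{o}{o \left(-2 + o\right)} + 1 = o \frac{1}{o \left(-2 + o\right)} + 1 = \frac{1}{-2 + o} + 1 = 1 + \frac{1}{-2 + o}$)
$x{\left(d \right)} = d \left(d + \frac{-1 + d}{-2 + d}\right)$ ($x{\left(d \right)} = \left(d + \frac{-1 + d}{-2 + d}\right) d = d \left(d + \frac{-1 + d}{-2 + d}\right)$)
$\left(\frac{1}{-114998} - x{\left(252 \right)}\right) - 216664 = \left(\frac{1}{-114998} - \frac{252 \left(-1 + 252^{2} - 252\right)}{-2 + 252}\right) - 216664 = \left(- \frac{1}{114998} - \frac{252 \left(-1 + 63504 - 252\right)}{250}\right) - 216664 = \left(- \frac{1}{114998} - 252 \cdot \frac{1}{250} \cdot 63251\right) - 216664 = \left(- \frac{1}{114998} - \frac{7969626}{125}\right) - 216664 = - \frac{916491050873}{14374750} - 216664 = - \frac{4030981884873}{14374750}$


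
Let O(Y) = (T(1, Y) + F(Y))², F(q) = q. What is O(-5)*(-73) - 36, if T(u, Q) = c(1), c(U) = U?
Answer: -1204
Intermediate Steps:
T(u, Q) = 1
O(Y) = (1 + Y)²
O(-5)*(-73) - 36 = (1 - 5)²*(-73) - 36 = (-4)²*(-73) - 36 = 16*(-73) - 36 = -1168 - 36 = -1204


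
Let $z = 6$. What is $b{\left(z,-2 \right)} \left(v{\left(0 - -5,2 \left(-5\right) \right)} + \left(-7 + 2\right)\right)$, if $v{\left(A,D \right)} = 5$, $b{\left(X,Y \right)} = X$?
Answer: $0$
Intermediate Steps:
$b{\left(z,-2 \right)} \left(v{\left(0 - -5,2 \left(-5\right) \right)} + \left(-7 + 2\right)\right) = 6 \left(5 + \left(-7 + 2\right)\right) = 6 \left(5 - 5\right) = 6 \cdot 0 = 0$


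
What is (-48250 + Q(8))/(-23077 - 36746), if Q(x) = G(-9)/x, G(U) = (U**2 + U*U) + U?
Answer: 385847/478584 ≈ 0.80623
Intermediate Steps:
G(U) = U + 2*U**2 (G(U) = (U**2 + U**2) + U = 2*U**2 + U = U + 2*U**2)
Q(x) = 153/x (Q(x) = (-9*(1 + 2*(-9)))/x = (-9*(1 - 18))/x = (-9*(-17))/x = 153/x)
(-48250 + Q(8))/(-23077 - 36746) = (-48250 + 153/8)/(-23077 - 36746) = (-48250 + 153*(1/8))/(-59823) = (-48250 + 153/8)*(-1/59823) = -385847/8*(-1/59823) = 385847/478584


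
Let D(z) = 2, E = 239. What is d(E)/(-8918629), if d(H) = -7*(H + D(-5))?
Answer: 1687/8918629 ≈ 0.00018915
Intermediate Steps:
d(H) = -14 - 7*H (d(H) = -7*(H + 2) = -7*(2 + H) = -14 - 7*H)
d(E)/(-8918629) = (-14 - 7*239)/(-8918629) = (-14 - 1673)*(-1/8918629) = -1687*(-1/8918629) = 1687/8918629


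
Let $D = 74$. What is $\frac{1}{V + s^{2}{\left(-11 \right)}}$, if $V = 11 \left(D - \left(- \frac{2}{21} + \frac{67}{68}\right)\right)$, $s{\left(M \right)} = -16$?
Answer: $\frac{1428}{1513979} \approx 0.00094321$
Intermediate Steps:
$V = \frac{1148411}{1428}$ ($V = 11 \left(74 - \left(- \frac{2}{21} + \frac{67}{68}\right)\right) = 11 \left(74 - \frac{1271}{1428}\right) = 11 \cdot \frac{104401}{1428} = \frac{1148411}{1428} \approx 804.21$)
$\frac{1}{V + s^{2}{\left(-11 \right)}} = \frac{1}{\frac{1148411}{1428} + \left(-16\right)^{2}} = \frac{1}{\frac{1148411}{1428} + 256} = \frac{1}{\frac{1513979}{1428}} = \frac{1428}{1513979}$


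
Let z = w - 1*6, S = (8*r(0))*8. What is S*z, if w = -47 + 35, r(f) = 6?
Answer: -6912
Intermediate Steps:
w = -12
S = 384 (S = (8*6)*8 = 48*8 = 384)
z = -18 (z = -12 - 1*6 = -12 - 6 = -18)
S*z = 384*(-18) = -6912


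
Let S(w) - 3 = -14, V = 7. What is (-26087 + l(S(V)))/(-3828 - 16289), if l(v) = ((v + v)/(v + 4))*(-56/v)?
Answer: 26071/20117 ≈ 1.2960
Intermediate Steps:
S(w) = -11 (S(w) = 3 - 14 = -11)
l(v) = -112/(4 + v) (l(v) = ((2*v)/(4 + v))*(-56/v) = (2*v/(4 + v))*(-56/v) = -112/(4 + v))
(-26087 + l(S(V)))/(-3828 - 16289) = (-26087 - 112/(4 - 11))/(-3828 - 16289) = (-26087 - 112/(-7))/(-20117) = (-26087 - 112*(-⅐))*(-1/20117) = (-26087 + 16)*(-1/20117) = -26071*(-1/20117) = 26071/20117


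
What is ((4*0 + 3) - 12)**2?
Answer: 81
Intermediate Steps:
((4*0 + 3) - 12)**2 = ((0 + 3) - 12)**2 = (3 - 12)**2 = (-9)**2 = 81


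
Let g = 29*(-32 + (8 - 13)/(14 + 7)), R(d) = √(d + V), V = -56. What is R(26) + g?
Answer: -19633/21 + I*√30 ≈ -934.9 + 5.4772*I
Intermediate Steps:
R(d) = √(-56 + d) (R(d) = √(d - 56) = √(-56 + d))
g = -19633/21 (g = 29*(-32 - 5/21) = 29*(-677/21) = -19633/21 ≈ -934.90)
R(26) + g = √(-56 + 26) - 19633/21 = √(-30) - 19633/21 = I*√30 - 19633/21 = -19633/21 + I*√30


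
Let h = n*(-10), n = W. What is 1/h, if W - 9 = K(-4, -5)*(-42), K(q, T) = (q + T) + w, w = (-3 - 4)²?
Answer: 1/16710 ≈ 5.9844e-5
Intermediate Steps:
w = 49 (w = (-7)² = 49)
K(q, T) = 49 + T + q (K(q, T) = (q + T) + 49 = (T + q) + 49 = 49 + T + q)
W = -1671 (W = 9 + (49 - 5 - 4)*(-42) = 9 + 40*(-42) = 9 - 1680 = -1671)
n = -1671
h = 16710 (h = -1671*(-10) = 16710)
1/h = 1/16710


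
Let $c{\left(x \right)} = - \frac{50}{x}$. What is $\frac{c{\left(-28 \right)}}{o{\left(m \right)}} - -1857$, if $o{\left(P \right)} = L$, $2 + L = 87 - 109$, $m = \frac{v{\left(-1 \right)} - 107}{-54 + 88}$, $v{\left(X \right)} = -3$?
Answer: $\frac{623927}{336} \approx 1856.9$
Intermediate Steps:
$m = - \frac{55}{17}$ ($m = \frac{-3 - 107}{-54 + 88} = - \frac{110}{34} = \left(-110\right) \frac{1}{34} = - \frac{55}{17} \approx -3.2353$)
$L = -24$ ($L = -2 + \left(87 - 109\right) = -2 - 22 = -24$)
$o{\left(P \right)} = -24$
$\frac{c{\left(-28 \right)}}{o{\left(m \right)}} - -1857 = \frac{\left(-50\right) \frac{1}{-28}}{-24} - -1857 = \left(-50\right) \left(- \frac{1}{28}\right) \left(- \frac{1}{24}\right) + 1857 = \frac{25}{14} \left(- \frac{1}{24}\right) + 1857 = - \frac{25}{336} + 1857 = \frac{623927}{336}$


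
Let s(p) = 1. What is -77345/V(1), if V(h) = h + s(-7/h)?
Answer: -77345/2 ≈ -38673.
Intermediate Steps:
V(h) = 1 + h (V(h) = h + 1 = 1 + h)
-77345/V(1) = -77345/(1 + 1) = -77345/2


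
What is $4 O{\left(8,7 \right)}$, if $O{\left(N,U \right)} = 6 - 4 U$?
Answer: $-88$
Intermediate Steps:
$4 O{\left(8,7 \right)} = 4 \left(6 - 28\right) = 4 \left(-22\right) = -88$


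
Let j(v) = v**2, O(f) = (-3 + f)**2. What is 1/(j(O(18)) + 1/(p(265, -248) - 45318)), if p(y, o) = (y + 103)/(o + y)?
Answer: 770038/38983173733 ≈ 1.9753e-5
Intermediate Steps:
p(y, o) = (103 + y)/(o + y)
1/(j(O(18)) + 1/(p(265, -248) - 45318)) = 1/(((-3 + 18)**2)**2 + 1/((103 + 265)/(-248 + 265) - 45318)) = 1/((15**2)**2 + 1/(368/17 - 45318)) = 1/(225**2 + 1/((1/17)*368 - 45318)) = 1/(50625 + 1/(368/17 - 45318)) = 1/(50625 + 1/(-770038/17)) = 1/(50625 - 17/770038) = 1/(38983173733/770038) = 770038/38983173733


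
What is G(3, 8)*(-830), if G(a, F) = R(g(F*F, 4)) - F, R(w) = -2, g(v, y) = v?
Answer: 8300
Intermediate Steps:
G(a, F) = -2 - F
G(3, 8)*(-830) = (-2 - 1*8)*(-830) = (-2 - 8)*(-830) = -10*(-830) = 8300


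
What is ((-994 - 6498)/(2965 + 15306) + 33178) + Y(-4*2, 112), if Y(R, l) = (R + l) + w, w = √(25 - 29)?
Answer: 608087930/18271 + 2*I ≈ 33282.0 + 2.0*I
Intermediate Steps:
w = 2*I (w = √(-4) = 2*I ≈ 2.0*I)
Y(R, l) = R + l + 2*I (Y(R, l) = (R + l) + 2*I = R + l + 2*I)
((-994 - 6498)/(2965 + 15306) + 33178) + Y(-4*2, 112) = ((-994 - 6498)/(2965 + 15306) + 33178) + (-4*2 + 112 + 2*I) = (-7492/18271 + 33178) + (-8 + 112 + 2*I) = (-7492*1/18271 + 33178) + (104 + 2*I) = (-7492/18271 + 33178) + (104 + 2*I) = 606187746/18271 + (104 + 2*I) = 608087930/18271 + 2*I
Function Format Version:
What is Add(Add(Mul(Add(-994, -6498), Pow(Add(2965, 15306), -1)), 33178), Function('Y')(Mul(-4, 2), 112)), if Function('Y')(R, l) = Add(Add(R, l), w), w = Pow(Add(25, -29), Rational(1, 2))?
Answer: Add(Rational(608087930, 18271), Mul(2, I)) ≈ Add(33282., Mul(2.0000, I))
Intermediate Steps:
w = Mul(2, I) (w = Pow(-4, Rational(1, 2)) = Mul(2, I) ≈ Mul(2.0000, I))
Function('Y')(R, l) = Add(R, l, Mul(2, I)) (Function('Y')(R, l) = Add(Add(R, l), Mul(2, I)) = Add(R, l, Mul(2, I)))
Add(Add(Mul(Add(-994, -6498), Pow(Add(2965, 15306), -1)), 33178), Function('Y')(Mul(-4, 2), 112)) = Add(Add(Mul(Add(-994, -6498), Pow(Add(2965, 15306), -1)), 33178), Add(Mul(-4, 2), 112, Mul(2, I))) = Add(Add(Mul(-7492, Pow(18271, -1)), 33178), Add(-8, 112, Mul(2, I))) = Add(Add(Mul(-7492, Rational(1, 18271)), 33178), Add(104, Mul(2, I))) = Add(Add(Rational(-7492, 18271), 33178), Add(104, Mul(2, I))) = Add(Rational(606187746, 18271), Add(104, Mul(2, I))) = Add(Rational(608087930, 18271), Mul(2, I))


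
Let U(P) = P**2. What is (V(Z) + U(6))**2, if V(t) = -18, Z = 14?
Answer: 324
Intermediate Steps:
(V(Z) + U(6))**2 = (-18 + 6**2)**2 = (-18 + 36)**2 = 18**2 = 324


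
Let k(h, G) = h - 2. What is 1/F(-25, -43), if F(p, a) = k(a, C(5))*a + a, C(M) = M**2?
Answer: 1/1892 ≈ 0.00052854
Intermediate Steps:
k(h, G) = -2 + h
F(p, a) = a + a*(-2 + a) (F(p, a) = (-2 + a)*a + a = a*(-2 + a) + a = a + a*(-2 + a))
1/F(-25, -43) = 1/(-43*(-1 - 43)) = 1/(-43*(-44)) = 1/1892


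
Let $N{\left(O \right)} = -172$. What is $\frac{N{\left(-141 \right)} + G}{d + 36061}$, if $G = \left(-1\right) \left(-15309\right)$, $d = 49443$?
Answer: $\frac{15137}{85504} \approx 0.17703$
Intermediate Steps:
$G = 15309$
$\frac{N{\left(-141 \right)} + G}{d + 36061} = \frac{-172 + 15309}{49443 + 36061} = \frac{15137}{85504}$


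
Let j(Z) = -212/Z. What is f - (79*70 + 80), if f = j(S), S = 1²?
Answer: -5822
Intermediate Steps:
S = 1
f = -212 (f = -212/1 = -212*1 = -212)
f - (79*70 + 80) = -212 - (79*70 + 80) = -212 - (5530 + 80) = -212 - 1*5610 = -212 - 5610 = -5822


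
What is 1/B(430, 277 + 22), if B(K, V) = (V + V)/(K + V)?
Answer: 729/598 ≈ 1.2191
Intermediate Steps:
B(K, V) = 2*V/(K + V) (B(K, V) = (2*V)/(K + V) = 2*V/(K + V))
1/B(430, 277 + 22) = 1/(2*(277 + 22)/(430 + (277 + 22))) = 1/(2*299/(430 + 299)) = 1/(2*299/729) = 1/(2*299*(1/729)) = 1/(598/729) = 729/598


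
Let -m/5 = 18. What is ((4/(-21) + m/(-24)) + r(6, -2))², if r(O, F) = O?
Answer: 644809/7056 ≈ 91.385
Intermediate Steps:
m = -90 (m = -5*18 = -90)
((4/(-21) + m/(-24)) + r(6, -2))² = ((4/(-21) - 90/(-24)) + 6)² = ((4*(-1/21) - 90*(-1/24)) + 6)² = ((-4/21 + 15/4) + 6)² = (299/84 + 6)² = (803/84)² = 644809/7056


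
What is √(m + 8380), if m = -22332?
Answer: 8*I*√218 ≈ 118.12*I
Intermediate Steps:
√(m + 8380) = √(-22332 + 8380) = √(-13952) = 8*I*√218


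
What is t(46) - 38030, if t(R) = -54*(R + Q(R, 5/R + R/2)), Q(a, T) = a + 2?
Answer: -43106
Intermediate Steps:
Q(a, T) = 2 + a
t(R) = -108 - 108*R (t(R) = -54*(R + (2 + R)) = -54*(2 + 2*R) = -108 - 108*R)
t(46) - 38030 = (-108 - 108*46) - 38030 = (-108 - 4968) - 38030 = -5076 - 38030 = -43106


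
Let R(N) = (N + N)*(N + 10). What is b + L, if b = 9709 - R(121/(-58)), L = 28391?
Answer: 64139739/1682 ≈ 38133.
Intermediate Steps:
R(N) = 2*N*(10 + N) (R(N) = (2*N)*(10 + N) = 2*N*(10 + N))
b = 16386077/1682 (b = 9709 - 2*121/(-58)*(10 + 121/(-58)) = 9709 - 2*121*(-1/58)*(10 + 121*(-1/58)) = 9709 - 2*(-121)*(10 - 121/58)/58 = 9709 - 2*(-121)*459/(58*58) = 9709 - 1*(-55539/1682) = 9709 + 55539/1682 = 16386077/1682 ≈ 9742.0)
b + L = 16386077/1682 + 28391 = 64139739/1682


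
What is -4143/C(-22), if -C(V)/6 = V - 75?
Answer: -1381/194 ≈ -7.1186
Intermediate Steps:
C(V) = 450 - 6*V (C(V) = -6*(V - 75) = -6*(-75 + V) = 450 - 6*V)
-4143/C(-22) = -4143/(450 - 6*(-22)) = -4143/(450 + 132) = -4143/582 = -4143*1/582 = -1381/194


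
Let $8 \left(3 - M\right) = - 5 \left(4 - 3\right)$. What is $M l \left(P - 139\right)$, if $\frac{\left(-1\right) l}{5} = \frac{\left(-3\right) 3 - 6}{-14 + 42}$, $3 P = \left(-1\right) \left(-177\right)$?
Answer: $- \frac{10875}{14} \approx -776.79$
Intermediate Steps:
$P = 59$ ($P = \frac{\left(-1\right) \left(-177\right)}{3} = \frac{1}{3} \cdot 177 = 59$)
$M = \frac{29}{8}$ ($M = 3 - \frac{\left(-5\right) \left(4 - 3\right)}{8} = 3 - \frac{\left(-5\right) 1}{8} = 3 - - \frac{5}{8} = 3 + \frac{5}{8} = \frac{29}{8} \approx 3.625$)
$l = \frac{75}{28}$ ($l = - 5 \frac{\left(-3\right) 3 - 6}{-14 + 42} = - 5 \frac{-9 - 6}{28} = - 5 \left(\left(-15\right) \frac{1}{28}\right) = \left(-5\right) \left(- \frac{15}{28}\right) = \frac{75}{28} \approx 2.6786$)
$M l \left(P - 139\right) = \frac{29}{8} \cdot \frac{75}{28} \left(59 - 139\right) = \frac{2175}{224} \left(-80\right) = - \frac{10875}{14}$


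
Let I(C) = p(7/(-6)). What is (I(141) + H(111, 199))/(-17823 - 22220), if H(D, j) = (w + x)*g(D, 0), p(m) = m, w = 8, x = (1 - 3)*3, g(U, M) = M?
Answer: 7/240258 ≈ 2.9135e-5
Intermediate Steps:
x = -6 (x = -2*3 = -6)
H(D, j) = 0 (H(D, j) = (8 - 6)*0 = 2*0 = 0)
I(C) = -7/6 (I(C) = 7/(-6) = 7*(-1/6) = -7/6)
(I(141) + H(111, 199))/(-17823 - 22220) = (-7/6 + 0)/(-17823 - 22220) = -7/6/(-40043) = -7/6*(-1/40043) = 7/240258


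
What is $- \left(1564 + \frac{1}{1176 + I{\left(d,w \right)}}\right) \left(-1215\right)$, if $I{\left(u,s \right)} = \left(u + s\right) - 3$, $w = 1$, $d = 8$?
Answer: $\frac{748702845}{394} \approx 1.9003 \cdot 10^{6}$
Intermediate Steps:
$I{\left(u,s \right)} = -3 + s + u$ ($I{\left(u,s \right)} = \left(s + u\right) - 3 = -3 + s + u$)
$- \left(1564 + \frac{1}{1176 + I{\left(d,w \right)}}\right) \left(-1215\right) = - \left(1564 + \frac{1}{1176 + \left(-3 + 1 + 8\right)}\right) \left(-1215\right) = - \left(1564 + \frac{1}{1176 + 6}\right) \left(-1215\right) = - \left(1564 + \frac{1}{1182}\right) \left(-1215\right) = - \frac{1848649 \left(-1215\right)}{1182} = \left(-1\right) \left(- \frac{748702845}{394}\right) = \frac{748702845}{394}$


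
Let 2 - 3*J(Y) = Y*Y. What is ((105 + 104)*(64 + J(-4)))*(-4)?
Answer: -148808/3 ≈ -49603.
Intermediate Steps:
J(Y) = 2/3 - Y**2/3 (J(Y) = 2/3 - Y*Y/3 = 2/3 - Y**2/3)
((105 + 104)*(64 + J(-4)))*(-4) = ((105 + 104)*(64 + (2/3 - 1/3*(-4)**2)))*(-4) = (209*(64 + (2/3 - 1/3*16)))*(-4) = (209*(64 + (2/3 - 16/3)))*(-4) = (209*(64 - 14/3))*(-4) = (209*(178/3))*(-4) = (37202/3)*(-4) = -148808/3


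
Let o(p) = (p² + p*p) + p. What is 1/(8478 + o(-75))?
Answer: 1/19653 ≈ 5.0883e-5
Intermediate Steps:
o(p) = p + 2*p² (o(p) = (p² + p²) + p = 2*p² + p = p + 2*p²)
1/(8478 + o(-75)) = 1/(8478 - 75*(1 + 2*(-75))) = 1/(8478 - 75*(1 - 150)) = 1/(8478 - 75*(-149)) = 1/(8478 + 11175) = 1/19653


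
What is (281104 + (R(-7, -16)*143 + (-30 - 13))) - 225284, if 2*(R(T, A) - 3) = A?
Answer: 55062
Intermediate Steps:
R(T, A) = 3 + A/2
(281104 + (R(-7, -16)*143 + (-30 - 13))) - 225284 = (281104 + ((3 + (½)*(-16))*143 + (-30 - 13))) - 225284 = (281104 + ((3 - 8)*143 - 43)) - 225284 = (281104 + (-5*143 - 43)) - 225284 = (281104 + (-715 - 43)) - 225284 = (281104 - 758) - 225284 = 280346 - 225284 = 55062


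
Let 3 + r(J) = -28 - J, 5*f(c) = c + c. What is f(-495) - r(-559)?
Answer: -726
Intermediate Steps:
f(c) = 2*c/5 (f(c) = (c + c)/5 = (2*c)/5 = 2*c/5)
r(J) = -31 - J (r(J) = -3 + (-28 - J) = -31 - J)
f(-495) - r(-559) = (⅖)*(-495) - (-31 - 1*(-559)) = -198 - (-31 + 559) = -198 - 1*528 = -198 - 528 = -726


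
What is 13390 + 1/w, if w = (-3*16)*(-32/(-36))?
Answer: 1713917/128 ≈ 13390.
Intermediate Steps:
w = -128/3 (w = -(-1536)*(-1)/36 = -48*8/9 = -128/3 ≈ -42.667)
13390 + 1/w = 13390 + 1/(-128/3) = 13390 - 3/128 = 1713917/128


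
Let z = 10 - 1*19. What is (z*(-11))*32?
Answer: 3168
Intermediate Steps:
z = -9 (z = 10 - 19 = -9)
(z*(-11))*32 = -9*(-11)*32 = 99*32 = 3168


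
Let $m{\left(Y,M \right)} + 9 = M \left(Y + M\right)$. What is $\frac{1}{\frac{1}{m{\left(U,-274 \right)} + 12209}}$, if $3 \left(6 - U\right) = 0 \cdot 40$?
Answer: $85632$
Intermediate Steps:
$U = 6$ ($U = 6 - \frac{0 \cdot 40}{3} = 6 - 0 = 6 + 0 = 6$)
$m{\left(Y,M \right)} = -9 + M \left(M + Y\right)$ ($m{\left(Y,M \right)} = -9 + M \left(Y + M\right) = -9 + M \left(M + Y\right)$)
$\frac{1}{\frac{1}{m{\left(U,-274 \right)} + 12209}} = \frac{1}{\frac{1}{\left(-9 + \left(-274\right)^{2} - 1644\right) + 12209}} = \frac{1}{\frac{1}{\left(-9 + 75076 - 1644\right) + 12209}} = \frac{1}{\frac{1}{73423 + 12209}} = \frac{1}{\frac{1}{85632}} = 85632$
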